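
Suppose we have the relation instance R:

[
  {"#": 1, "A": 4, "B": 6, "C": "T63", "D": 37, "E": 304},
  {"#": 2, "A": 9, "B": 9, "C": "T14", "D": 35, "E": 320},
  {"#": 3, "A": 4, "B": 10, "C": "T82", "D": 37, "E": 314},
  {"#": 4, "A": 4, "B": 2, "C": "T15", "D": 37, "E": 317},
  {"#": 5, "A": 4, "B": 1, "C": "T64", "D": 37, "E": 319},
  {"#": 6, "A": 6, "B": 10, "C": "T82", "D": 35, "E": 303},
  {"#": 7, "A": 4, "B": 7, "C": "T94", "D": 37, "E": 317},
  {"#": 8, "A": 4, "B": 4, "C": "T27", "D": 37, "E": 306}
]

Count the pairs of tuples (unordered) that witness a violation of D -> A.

1

D=37: all 6 rows agree on A — 0 pairs.
D=35: violating pairs (2,6) — 1 pair.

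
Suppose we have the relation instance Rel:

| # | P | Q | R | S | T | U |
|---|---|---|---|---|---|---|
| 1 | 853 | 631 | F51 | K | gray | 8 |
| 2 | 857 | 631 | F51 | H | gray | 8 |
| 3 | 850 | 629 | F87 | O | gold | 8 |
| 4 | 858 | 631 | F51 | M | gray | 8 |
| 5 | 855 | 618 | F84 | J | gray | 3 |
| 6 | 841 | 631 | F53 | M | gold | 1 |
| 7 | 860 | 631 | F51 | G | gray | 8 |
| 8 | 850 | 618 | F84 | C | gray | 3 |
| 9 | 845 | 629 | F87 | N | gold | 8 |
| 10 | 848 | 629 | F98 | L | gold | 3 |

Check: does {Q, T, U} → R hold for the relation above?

Yes

(Q=631, T=gray, U=8): rows 1, 2, 4, 7 → R = F51, F51, F51, F51 ✓
(Q=629, T=gold, U=8): rows 3, 9 → R = F87, F87 ✓
(Q=618, T=gray, U=3): rows 5, 8 → R = F84, F84 ✓
(Q=631, T=gold, U=1): row 6 → R = F53 ✓
(Q=629, T=gold, U=3): row 10 → R = F98 ✓
Every {Q, T, U} value is associated with a single R value, so {Q, T, U} → R holds.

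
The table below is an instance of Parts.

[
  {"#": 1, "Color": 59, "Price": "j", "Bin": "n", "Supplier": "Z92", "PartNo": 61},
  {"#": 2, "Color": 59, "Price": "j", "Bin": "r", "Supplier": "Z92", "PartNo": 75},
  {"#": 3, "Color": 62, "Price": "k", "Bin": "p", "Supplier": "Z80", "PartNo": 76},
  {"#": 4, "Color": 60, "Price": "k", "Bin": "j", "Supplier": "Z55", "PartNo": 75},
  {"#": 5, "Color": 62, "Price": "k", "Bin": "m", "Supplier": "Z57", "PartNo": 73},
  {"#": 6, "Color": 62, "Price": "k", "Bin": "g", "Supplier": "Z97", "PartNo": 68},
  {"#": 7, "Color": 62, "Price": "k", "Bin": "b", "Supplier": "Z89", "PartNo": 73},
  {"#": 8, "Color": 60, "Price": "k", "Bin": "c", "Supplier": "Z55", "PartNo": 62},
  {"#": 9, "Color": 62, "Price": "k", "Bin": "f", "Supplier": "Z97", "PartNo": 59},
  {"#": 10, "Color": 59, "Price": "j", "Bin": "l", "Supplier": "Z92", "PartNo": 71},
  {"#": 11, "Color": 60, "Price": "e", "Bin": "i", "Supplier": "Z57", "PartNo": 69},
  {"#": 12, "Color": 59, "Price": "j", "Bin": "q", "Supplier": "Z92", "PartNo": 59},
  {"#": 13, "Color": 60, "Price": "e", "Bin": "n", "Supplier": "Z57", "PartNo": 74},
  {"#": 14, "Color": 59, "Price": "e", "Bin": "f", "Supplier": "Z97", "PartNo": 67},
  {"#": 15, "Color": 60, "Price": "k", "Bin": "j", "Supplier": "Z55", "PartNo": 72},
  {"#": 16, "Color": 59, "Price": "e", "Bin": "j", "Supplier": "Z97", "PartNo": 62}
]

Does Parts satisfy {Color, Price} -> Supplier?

(Color=59, Price=j): rows 1, 2, 10, 12 → Supplier = Z92, Z92, Z92, Z92 ✓
(Color=62, Price=k): rows 3, 5, 6, 7, 9 → Supplier takes values {Z80, Z57, Z97, Z89} — violation
(Color=60, Price=k): rows 4, 8, 15 → Supplier = Z55, Z55, Z55 ✓
(Color=60, Price=e): rows 11, 13 → Supplier = Z57, Z57 ✓
(Color=59, Price=e): rows 14, 16 → Supplier = Z97, Z97 ✓
Two rows agree on {Color, Price} but differ on Supplier, so {Color, Price} -> Supplier does not hold.

No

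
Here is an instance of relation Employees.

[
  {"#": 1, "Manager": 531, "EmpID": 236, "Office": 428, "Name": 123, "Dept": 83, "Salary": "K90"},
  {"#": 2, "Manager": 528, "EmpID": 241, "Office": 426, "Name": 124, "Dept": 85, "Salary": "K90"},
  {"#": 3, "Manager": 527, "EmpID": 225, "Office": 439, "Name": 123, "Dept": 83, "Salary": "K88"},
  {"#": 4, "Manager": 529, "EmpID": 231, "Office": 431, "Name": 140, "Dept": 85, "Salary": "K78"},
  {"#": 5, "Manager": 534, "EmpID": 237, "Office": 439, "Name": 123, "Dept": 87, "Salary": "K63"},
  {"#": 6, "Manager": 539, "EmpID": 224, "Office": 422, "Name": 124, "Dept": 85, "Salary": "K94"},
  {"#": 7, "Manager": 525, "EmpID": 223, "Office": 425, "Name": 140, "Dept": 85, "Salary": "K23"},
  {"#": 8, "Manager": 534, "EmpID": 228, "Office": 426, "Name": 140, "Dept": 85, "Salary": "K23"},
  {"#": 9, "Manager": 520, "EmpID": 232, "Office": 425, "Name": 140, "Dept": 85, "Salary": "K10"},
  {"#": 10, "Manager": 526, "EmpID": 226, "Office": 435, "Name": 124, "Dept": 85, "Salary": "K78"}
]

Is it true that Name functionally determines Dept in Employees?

No

Name=123: rows 1, 3, 5 → Dept takes values {83, 87} — violation
Name=124: rows 2, 6, 10 → Dept = 85, 85, 85 ✓
Name=140: rows 4, 7, 8, 9 → Dept = 85, 85, 85, 85 ✓
Two rows agree on Name but differ on Dept, so Name -> Dept does not hold.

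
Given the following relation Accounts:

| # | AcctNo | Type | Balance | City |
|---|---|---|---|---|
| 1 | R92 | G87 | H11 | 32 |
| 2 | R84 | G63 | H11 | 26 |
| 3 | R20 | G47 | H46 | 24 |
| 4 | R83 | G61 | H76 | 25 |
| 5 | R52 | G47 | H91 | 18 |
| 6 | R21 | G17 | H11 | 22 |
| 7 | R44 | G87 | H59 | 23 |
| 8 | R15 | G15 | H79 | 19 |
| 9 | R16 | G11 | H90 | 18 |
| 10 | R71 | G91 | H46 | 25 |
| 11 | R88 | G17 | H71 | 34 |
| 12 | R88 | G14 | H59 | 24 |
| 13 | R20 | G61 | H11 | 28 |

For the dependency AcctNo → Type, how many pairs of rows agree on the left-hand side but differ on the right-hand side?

2

AcctNo=R20: violating pairs (3,13) — 1 pair.
AcctNo=R88: violating pairs (11,12) — 1 pair.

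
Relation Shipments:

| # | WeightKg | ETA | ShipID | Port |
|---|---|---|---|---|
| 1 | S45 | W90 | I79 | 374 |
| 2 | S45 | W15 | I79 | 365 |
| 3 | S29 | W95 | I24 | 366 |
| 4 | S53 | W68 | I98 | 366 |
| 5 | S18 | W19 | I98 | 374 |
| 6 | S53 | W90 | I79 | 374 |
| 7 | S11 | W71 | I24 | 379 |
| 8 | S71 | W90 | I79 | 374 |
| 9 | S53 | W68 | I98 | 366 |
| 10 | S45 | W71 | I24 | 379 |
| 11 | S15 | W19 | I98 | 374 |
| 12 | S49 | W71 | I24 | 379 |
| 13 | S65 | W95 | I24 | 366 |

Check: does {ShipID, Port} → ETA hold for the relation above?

(ShipID=I79, Port=374): rows 1, 6, 8 → ETA = W90, W90, W90 ✓
(ShipID=I79, Port=365): row 2 → ETA = W15 ✓
(ShipID=I24, Port=366): rows 3, 13 → ETA = W95, W95 ✓
(ShipID=I98, Port=366): rows 4, 9 → ETA = W68, W68 ✓
(ShipID=I98, Port=374): rows 5, 11 → ETA = W19, W19 ✓
(ShipID=I24, Port=379): rows 7, 10, 12 → ETA = W71, W71, W71 ✓
Every {ShipID, Port} value is associated with a single ETA value, so {ShipID, Port} → ETA holds.

Yes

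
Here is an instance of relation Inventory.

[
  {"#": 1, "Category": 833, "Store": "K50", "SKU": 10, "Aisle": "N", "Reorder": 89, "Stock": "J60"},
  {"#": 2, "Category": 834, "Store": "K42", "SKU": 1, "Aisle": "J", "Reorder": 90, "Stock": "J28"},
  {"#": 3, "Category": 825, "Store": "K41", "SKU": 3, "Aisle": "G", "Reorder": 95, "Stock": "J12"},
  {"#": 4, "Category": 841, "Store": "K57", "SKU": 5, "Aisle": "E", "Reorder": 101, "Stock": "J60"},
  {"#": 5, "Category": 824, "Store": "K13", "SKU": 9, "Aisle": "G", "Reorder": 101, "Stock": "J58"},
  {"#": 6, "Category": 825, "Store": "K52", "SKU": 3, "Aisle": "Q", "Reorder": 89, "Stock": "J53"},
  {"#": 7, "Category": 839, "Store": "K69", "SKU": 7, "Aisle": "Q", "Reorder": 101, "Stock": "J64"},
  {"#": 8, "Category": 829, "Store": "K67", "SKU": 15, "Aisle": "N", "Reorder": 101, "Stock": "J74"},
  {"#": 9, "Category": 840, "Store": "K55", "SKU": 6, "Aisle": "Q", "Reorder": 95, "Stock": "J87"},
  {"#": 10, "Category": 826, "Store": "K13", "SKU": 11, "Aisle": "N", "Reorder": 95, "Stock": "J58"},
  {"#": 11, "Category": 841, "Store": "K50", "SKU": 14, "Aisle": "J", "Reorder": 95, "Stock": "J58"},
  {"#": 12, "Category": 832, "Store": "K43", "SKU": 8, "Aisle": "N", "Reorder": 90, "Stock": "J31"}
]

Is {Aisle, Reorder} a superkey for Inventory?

Yes

All 12 rows have distinct {Aisle, Reorder} values, so {Aisle, Reorder} → (all attributes) holds and {Aisle, Reorder} is a superkey.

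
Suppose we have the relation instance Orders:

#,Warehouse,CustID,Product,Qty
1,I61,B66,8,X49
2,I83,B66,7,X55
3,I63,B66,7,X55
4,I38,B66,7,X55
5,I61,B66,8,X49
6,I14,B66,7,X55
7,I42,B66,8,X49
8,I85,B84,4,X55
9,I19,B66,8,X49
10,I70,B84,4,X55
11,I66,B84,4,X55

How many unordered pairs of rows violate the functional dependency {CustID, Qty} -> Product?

0

(CustID=B66, Qty=X49): all 4 rows agree on Product — 0 pairs.
(CustID=B66, Qty=X55): all 4 rows agree on Product — 0 pairs.
(CustID=B84, Qty=X55): all 3 rows agree on Product — 0 pairs.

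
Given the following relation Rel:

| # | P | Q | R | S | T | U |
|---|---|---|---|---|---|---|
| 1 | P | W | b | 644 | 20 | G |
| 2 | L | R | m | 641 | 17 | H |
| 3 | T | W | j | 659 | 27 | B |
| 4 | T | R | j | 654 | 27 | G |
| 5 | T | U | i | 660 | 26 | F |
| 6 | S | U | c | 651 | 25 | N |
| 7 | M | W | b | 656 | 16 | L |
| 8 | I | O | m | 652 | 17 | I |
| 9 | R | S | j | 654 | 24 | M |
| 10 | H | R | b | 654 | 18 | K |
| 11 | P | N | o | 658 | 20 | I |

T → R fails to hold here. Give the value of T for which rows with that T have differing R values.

T=20: rows 1, 11 → R takes values {b, o} — violation
T=17: rows 2, 8 → R = m, m ✓
T=27: rows 3, 4 → R = j, j ✓
T=26: row 5 → R = i ✓
T=25: row 6 → R = c ✓
T=16: row 7 → R = b ✓
T=24: row 9 → R = j ✓
T=18: row 10 → R = b ✓
The only T value with inconsistent R is T=20.

20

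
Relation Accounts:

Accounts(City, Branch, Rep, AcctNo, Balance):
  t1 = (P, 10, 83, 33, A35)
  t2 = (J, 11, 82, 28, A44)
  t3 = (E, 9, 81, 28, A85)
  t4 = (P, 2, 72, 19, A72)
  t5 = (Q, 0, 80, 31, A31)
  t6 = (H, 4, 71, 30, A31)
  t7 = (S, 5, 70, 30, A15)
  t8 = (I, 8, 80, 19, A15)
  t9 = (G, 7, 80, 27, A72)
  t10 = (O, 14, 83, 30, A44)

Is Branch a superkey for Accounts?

Yes

All 10 rows have distinct Branch values, so Branch → (all attributes) holds and Branch is a superkey.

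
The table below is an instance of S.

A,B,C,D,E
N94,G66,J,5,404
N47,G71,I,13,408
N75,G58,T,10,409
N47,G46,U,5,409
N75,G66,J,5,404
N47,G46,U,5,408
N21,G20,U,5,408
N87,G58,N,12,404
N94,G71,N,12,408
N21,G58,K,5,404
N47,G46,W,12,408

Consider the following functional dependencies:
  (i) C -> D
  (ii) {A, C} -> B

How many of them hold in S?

(i) C -> D: every LHS value maps to a single RHS value — holds.
(ii) {A, C} -> B: every LHS value maps to a single RHS value — holds.
2 of the 2 dependencies hold.

2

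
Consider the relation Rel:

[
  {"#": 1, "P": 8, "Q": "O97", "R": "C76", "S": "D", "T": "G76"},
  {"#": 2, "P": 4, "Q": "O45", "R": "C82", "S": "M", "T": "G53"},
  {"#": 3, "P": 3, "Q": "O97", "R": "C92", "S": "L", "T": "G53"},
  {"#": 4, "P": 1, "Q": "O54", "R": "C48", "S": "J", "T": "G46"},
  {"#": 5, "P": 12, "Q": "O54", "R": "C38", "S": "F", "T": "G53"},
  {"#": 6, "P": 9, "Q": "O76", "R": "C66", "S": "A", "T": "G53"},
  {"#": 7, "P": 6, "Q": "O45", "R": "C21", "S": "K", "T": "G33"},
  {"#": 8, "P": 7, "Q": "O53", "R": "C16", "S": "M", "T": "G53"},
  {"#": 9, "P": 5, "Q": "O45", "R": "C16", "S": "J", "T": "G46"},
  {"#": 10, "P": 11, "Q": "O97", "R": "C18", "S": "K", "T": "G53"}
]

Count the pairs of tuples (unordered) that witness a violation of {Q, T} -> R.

(Q=O97, T=G53): violating pairs (3,10) — 1 pair.

1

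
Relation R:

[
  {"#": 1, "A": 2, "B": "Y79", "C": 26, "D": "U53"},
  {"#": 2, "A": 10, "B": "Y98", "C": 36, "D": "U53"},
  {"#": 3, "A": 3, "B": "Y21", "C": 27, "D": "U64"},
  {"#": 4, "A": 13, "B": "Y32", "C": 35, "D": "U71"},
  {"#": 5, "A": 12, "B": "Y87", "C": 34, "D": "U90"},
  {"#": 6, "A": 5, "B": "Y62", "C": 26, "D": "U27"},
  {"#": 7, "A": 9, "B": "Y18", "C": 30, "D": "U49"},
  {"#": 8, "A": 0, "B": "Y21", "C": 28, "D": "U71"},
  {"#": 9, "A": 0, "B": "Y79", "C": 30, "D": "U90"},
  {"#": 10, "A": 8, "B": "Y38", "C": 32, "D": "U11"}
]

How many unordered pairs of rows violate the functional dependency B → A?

B=Y79: violating pairs (1,9) — 1 pair.
B=Y21: violating pairs (3,8) — 1 pair.

2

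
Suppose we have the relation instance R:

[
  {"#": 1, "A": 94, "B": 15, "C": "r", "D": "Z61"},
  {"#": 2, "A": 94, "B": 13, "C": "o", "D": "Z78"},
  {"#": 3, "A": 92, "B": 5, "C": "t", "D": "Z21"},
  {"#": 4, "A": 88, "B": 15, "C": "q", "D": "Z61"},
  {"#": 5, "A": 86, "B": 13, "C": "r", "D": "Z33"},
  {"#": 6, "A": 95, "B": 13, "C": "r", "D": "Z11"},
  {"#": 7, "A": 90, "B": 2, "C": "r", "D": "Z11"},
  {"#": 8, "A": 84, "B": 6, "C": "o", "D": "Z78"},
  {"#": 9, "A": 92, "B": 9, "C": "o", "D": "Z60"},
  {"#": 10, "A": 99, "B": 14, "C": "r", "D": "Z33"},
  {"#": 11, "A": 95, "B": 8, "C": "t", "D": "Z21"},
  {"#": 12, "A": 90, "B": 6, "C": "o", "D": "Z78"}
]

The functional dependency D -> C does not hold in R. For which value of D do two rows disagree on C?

D=Z61: rows 1, 4 → C takes values {r, q} — violation
D=Z78: rows 2, 8, 12 → C = o, o, o ✓
D=Z21: rows 3, 11 → C = t, t ✓
D=Z33: rows 5, 10 → C = r, r ✓
D=Z11: rows 6, 7 → C = r, r ✓
D=Z60: row 9 → C = o ✓
The only D value with inconsistent C is D=Z61.

Z61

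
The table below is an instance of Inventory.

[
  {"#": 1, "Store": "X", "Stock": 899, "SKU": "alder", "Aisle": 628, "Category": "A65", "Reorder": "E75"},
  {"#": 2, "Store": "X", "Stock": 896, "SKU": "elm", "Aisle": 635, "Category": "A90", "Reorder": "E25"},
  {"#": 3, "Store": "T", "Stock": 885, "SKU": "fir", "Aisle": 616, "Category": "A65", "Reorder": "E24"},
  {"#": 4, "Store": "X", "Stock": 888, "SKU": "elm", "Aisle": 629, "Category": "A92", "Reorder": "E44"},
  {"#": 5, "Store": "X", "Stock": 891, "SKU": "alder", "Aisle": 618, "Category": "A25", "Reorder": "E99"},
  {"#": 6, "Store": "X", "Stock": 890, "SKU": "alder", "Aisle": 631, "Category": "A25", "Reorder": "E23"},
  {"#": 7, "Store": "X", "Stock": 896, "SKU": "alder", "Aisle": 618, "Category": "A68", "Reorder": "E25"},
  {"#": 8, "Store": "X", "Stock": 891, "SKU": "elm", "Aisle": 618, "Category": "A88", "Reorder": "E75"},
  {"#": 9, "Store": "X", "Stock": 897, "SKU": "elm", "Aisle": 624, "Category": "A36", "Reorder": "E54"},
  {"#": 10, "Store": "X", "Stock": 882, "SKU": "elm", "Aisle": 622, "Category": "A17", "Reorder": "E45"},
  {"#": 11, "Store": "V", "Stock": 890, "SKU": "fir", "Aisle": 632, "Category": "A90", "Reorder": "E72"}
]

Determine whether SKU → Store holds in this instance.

No

SKU=alder: rows 1, 5, 6, 7 → Store = X, X, X, X ✓
SKU=elm: rows 2, 4, 8, 9, 10 → Store = X, X, X, X, X ✓
SKU=fir: rows 3, 11 → Store takes values {T, V} — violation
Two rows agree on SKU but differ on Store, so SKU → Store does not hold.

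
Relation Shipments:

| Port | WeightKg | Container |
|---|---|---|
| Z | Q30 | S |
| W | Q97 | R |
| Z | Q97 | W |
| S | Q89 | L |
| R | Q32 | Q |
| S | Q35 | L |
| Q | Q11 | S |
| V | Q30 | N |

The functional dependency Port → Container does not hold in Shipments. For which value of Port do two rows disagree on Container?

Z

Port=Z: 2 rows → Container takes values {S, W} — violation
Port=W: 1 row → Container = R ✓
Port=S: 2 rows → Container = L, L ✓
Port=R: 1 row → Container = Q ✓
Port=Q: 1 row → Container = S ✓
Port=V: 1 row → Container = N ✓
The only Port value with inconsistent Container is Port=Z.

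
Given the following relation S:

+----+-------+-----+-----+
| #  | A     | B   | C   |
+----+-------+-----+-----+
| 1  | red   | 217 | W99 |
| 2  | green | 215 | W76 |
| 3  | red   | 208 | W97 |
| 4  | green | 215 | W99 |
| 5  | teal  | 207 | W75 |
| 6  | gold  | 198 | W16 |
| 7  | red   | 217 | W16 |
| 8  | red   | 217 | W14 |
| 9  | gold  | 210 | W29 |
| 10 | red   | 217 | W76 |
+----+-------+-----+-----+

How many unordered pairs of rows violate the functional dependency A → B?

A=red: violating pairs (1,3), (3,7), (3,8), (3,10) — 4 pairs.
A=green: all 2 rows agree on B — 0 pairs.
A=gold: violating pairs (6,9) — 1 pair.

5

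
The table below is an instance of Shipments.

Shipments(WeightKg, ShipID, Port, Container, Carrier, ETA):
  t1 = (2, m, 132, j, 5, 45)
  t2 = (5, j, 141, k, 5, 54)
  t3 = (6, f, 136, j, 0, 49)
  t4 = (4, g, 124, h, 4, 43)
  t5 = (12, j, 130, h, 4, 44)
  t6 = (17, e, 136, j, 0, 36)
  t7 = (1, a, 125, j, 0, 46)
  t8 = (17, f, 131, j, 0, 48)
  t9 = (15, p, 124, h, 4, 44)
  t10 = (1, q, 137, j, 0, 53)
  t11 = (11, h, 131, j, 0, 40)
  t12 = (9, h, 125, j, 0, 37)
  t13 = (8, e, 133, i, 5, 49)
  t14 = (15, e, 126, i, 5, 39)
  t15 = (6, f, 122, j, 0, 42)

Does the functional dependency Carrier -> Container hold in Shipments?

No

Carrier=5: rows 1, 2, 13, 14 → Container takes values {j, k, i} — violation
Carrier=0: rows 3, 6, 7, 8, 10, 11, 12, 15 → Container = j, j, j, j, j, j, j, j ✓
Carrier=4: rows 4, 5, 9 → Container = h, h, h ✓
Two rows agree on Carrier but differ on Container, so Carrier -> Container does not hold.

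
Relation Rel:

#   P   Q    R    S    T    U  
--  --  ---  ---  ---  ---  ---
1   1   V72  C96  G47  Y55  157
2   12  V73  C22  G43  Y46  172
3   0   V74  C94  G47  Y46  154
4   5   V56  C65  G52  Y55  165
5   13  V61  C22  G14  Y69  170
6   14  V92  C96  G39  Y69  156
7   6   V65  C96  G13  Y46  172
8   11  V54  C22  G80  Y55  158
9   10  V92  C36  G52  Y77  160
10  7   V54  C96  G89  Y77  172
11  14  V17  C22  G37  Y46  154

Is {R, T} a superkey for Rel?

No

Rows 2 and 11 have the same {R, T} value (R=C22, T=Y46) but are distinct tuples, so {R, T} does not determine every attribute — not a superkey.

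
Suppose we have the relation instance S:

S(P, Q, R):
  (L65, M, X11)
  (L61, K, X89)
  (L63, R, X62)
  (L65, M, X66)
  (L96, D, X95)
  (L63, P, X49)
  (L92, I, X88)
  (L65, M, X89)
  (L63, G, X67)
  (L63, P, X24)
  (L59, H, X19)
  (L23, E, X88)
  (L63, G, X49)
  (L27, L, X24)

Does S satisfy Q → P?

Yes

Q=M: 3 rows → P = L65, L65, L65 ✓
Q=K: 1 row → P = L61 ✓
Q=R: 1 row → P = L63 ✓
Q=D: 1 row → P = L96 ✓
Q=P: 2 rows → P = L63, L63 ✓
Q=I: 1 row → P = L92 ✓
Q=G: 2 rows → P = L63, L63 ✓
Q=H: 1 row → P = L59 ✓
Q=E: 1 row → P = L23 ✓
Q=L: 1 row → P = L27 ✓
Every Q value is associated with a single P value, so Q → P holds.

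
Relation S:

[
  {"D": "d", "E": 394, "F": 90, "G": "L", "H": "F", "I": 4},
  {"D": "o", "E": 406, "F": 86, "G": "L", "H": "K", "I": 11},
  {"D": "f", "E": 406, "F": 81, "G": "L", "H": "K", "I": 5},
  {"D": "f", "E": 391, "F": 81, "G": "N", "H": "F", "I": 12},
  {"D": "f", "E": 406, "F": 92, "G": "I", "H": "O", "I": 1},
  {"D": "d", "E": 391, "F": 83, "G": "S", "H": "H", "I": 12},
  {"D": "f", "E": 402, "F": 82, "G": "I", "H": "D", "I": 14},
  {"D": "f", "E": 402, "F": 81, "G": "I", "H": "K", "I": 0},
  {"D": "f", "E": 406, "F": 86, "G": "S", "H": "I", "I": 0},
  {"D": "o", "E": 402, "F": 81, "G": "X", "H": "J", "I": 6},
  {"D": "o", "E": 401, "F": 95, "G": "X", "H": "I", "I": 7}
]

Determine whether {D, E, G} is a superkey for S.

Two distinct rows share (D=f, E=402, G=I), so {D, E, G} does not determine every attribute — not a superkey.

No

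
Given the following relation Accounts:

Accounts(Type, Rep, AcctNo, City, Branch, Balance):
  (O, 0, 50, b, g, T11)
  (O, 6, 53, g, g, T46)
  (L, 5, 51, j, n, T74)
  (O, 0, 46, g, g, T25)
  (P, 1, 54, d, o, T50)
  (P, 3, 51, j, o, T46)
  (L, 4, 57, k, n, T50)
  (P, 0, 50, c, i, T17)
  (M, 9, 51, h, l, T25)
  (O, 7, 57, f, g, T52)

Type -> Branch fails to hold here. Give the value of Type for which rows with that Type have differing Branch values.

P

Type=O: 4 rows → Branch = g, g, g, g ✓
Type=L: 2 rows → Branch = n, n ✓
Type=P: 3 rows → Branch takes values {o, i} — violation
Type=M: 1 row → Branch = l ✓
The only Type value with inconsistent Branch is Type=P.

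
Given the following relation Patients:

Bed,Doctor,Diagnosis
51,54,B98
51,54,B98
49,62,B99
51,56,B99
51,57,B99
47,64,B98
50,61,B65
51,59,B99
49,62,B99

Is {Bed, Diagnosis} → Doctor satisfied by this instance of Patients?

No

(Bed=51, Diagnosis=B98): 2 rows → Doctor = 54, 54 ✓
(Bed=49, Diagnosis=B99): 2 rows → Doctor = 62, 62 ✓
(Bed=51, Diagnosis=B99): 3 rows → Doctor takes values {56, 57, 59} — violation
(Bed=47, Diagnosis=B98): 1 row → Doctor = 64 ✓
(Bed=50, Diagnosis=B65): 1 row → Doctor = 61 ✓
Two rows agree on {Bed, Diagnosis} but differ on Doctor, so {Bed, Diagnosis} → Doctor does not hold.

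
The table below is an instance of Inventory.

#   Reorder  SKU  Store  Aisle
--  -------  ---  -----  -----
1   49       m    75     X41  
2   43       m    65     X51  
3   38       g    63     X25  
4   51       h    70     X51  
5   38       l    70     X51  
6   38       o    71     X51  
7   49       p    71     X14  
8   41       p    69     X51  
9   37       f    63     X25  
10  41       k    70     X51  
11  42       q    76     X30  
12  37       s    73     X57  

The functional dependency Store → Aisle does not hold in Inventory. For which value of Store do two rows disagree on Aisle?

Store=75: row 1 → Aisle = X41 ✓
Store=65: row 2 → Aisle = X51 ✓
Store=63: rows 3, 9 → Aisle = X25, X25 ✓
Store=70: rows 4, 5, 10 → Aisle = X51, X51, X51 ✓
Store=71: rows 6, 7 → Aisle takes values {X51, X14} — violation
Store=69: row 8 → Aisle = X51 ✓
Store=76: row 11 → Aisle = X30 ✓
Store=73: row 12 → Aisle = X57 ✓
The only Store value with inconsistent Aisle is Store=71.

71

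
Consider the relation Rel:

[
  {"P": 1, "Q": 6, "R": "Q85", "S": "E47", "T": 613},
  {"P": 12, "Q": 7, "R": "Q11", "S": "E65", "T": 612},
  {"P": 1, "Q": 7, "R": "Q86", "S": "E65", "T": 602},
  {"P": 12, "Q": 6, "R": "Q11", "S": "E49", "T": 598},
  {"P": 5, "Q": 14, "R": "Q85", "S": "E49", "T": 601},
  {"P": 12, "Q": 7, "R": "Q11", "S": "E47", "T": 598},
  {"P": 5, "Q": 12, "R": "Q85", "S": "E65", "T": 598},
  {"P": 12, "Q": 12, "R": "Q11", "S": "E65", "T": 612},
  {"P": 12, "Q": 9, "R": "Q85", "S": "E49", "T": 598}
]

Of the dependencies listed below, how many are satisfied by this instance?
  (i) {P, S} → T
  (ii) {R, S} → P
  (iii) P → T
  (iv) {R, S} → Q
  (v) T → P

(i) {P, S} → T: every LHS value maps to a single RHS value — holds.
(ii) {R, S} → P: (R=Q85, S=E49): 2 rows → P takes values {5, 12} — violation — fails.
(iii) P → T: P=1: 2 rows → T takes values {613, 602} — violation; P=12: 5 rows → T takes values {612, 598} — violation; P=5: 2 rows → T takes values {601, 598} — violation — fails.
(iv) {R, S} → Q: (R=Q11, S=E65): 2 rows → Q takes values {7, 12} — violation; (R=Q85, S=E49): 2 rows → Q takes values {14, 9} — violation — fails.
(v) T → P: T=598: 4 rows → P takes values {12, 5} — violation — fails.
1 of the 5 dependencies holds.

1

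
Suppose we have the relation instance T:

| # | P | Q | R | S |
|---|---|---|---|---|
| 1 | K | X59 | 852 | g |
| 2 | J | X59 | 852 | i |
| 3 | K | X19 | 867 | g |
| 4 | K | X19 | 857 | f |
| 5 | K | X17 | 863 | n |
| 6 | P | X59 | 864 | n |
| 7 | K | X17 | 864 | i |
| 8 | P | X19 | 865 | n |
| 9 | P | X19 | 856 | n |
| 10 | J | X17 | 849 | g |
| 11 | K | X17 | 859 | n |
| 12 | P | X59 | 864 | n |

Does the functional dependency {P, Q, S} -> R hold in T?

No

(P=K, Q=X59, S=g): row 1 → R = 852 ✓
(P=J, Q=X59, S=i): row 2 → R = 852 ✓
(P=K, Q=X19, S=g): row 3 → R = 867 ✓
(P=K, Q=X19, S=f): row 4 → R = 857 ✓
(P=K, Q=X17, S=n): rows 5, 11 → R takes values {863, 859} — violation
(P=P, Q=X59, S=n): rows 6, 12 → R = 864, 864 ✓
(P=K, Q=X17, S=i): row 7 → R = 864 ✓
(P=P, Q=X19, S=n): rows 8, 9 → R takes values {865, 856} — violation
(P=J, Q=X17, S=g): row 10 → R = 849 ✓
Two rows agree on {P, Q, S} but differ on R, so {P, Q, S} -> R does not hold.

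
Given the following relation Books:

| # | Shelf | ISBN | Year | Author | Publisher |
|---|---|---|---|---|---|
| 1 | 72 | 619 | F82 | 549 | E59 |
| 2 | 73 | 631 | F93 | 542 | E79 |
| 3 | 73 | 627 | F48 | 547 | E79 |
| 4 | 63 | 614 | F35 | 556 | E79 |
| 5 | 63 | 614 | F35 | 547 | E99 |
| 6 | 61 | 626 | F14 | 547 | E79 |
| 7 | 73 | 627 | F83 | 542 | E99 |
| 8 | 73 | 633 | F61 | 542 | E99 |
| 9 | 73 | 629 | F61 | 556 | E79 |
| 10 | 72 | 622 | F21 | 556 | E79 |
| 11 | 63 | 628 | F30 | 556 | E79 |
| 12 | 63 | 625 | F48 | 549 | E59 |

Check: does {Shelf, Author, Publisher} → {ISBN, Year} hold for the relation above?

No

(Shelf=72, Author=549, Publisher=E59): row 1 → {ISBN,Year} = (619, F82) ✓
(Shelf=73, Author=542, Publisher=E79): row 2 → {ISBN,Year} = (631, F93) ✓
(Shelf=73, Author=547, Publisher=E79): row 3 → {ISBN,Year} = (627, F48) ✓
(Shelf=63, Author=556, Publisher=E79): rows 4, 11 → {ISBN,Year} takes values {(614, F35), (628, F30)} — violation
(Shelf=63, Author=547, Publisher=E99): row 5 → {ISBN,Year} = (614, F35) ✓
(Shelf=61, Author=547, Publisher=E79): row 6 → {ISBN,Year} = (626, F14) ✓
(Shelf=73, Author=542, Publisher=E99): rows 7, 8 → {ISBN,Year} takes values {(627, F83), (633, F61)} — violation
(Shelf=73, Author=556, Publisher=E79): row 9 → {ISBN,Year} = (629, F61) ✓
(Shelf=72, Author=556, Publisher=E79): row 10 → {ISBN,Year} = (622, F21) ✓
(Shelf=63, Author=549, Publisher=E59): row 12 → {ISBN,Year} = (625, F48) ✓
Two rows agree on {Shelf, Author, Publisher} but differ on {ISBN, Year}, so {Shelf, Author, Publisher} → {ISBN, Year} does not hold.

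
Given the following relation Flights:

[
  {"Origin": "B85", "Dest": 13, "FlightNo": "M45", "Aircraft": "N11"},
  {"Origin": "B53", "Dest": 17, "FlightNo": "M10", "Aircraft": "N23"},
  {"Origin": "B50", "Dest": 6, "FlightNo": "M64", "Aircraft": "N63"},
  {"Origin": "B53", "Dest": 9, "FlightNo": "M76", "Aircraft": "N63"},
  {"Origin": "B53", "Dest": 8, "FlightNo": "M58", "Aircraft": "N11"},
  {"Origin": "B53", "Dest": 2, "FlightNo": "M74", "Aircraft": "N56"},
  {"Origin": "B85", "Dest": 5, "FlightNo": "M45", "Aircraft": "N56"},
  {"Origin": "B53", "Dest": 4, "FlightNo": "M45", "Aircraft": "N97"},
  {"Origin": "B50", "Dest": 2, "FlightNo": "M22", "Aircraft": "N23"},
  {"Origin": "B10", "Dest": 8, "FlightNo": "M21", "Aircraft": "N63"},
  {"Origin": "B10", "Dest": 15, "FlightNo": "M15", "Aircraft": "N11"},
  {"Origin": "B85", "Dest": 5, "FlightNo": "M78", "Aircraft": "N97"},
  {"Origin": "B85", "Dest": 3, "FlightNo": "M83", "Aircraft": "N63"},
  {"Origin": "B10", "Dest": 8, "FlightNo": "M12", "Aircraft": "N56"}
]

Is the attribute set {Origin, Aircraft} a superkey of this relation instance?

Yes

All 14 rows have distinct {Origin, Aircraft} values, so {Origin, Aircraft} → (all attributes) holds and {Origin, Aircraft} is a superkey.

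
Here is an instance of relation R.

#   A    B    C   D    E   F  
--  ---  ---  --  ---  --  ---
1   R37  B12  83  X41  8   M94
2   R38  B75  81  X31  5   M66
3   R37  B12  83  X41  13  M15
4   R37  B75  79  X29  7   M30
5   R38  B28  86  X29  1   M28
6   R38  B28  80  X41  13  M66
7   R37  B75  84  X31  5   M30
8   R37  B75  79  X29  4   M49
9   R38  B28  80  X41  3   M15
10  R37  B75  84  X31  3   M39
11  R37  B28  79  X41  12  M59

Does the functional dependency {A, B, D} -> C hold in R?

(A=R37, B=B12, D=X41): rows 1, 3 → C = 83, 83 ✓
(A=R38, B=B75, D=X31): row 2 → C = 81 ✓
(A=R37, B=B75, D=X29): rows 4, 8 → C = 79, 79 ✓
(A=R38, B=B28, D=X29): row 5 → C = 86 ✓
(A=R38, B=B28, D=X41): rows 6, 9 → C = 80, 80 ✓
(A=R37, B=B75, D=X31): rows 7, 10 → C = 84, 84 ✓
(A=R37, B=B28, D=X41): row 11 → C = 79 ✓
Every {A, B, D} value is associated with a single C value, so {A, B, D} -> C holds.

Yes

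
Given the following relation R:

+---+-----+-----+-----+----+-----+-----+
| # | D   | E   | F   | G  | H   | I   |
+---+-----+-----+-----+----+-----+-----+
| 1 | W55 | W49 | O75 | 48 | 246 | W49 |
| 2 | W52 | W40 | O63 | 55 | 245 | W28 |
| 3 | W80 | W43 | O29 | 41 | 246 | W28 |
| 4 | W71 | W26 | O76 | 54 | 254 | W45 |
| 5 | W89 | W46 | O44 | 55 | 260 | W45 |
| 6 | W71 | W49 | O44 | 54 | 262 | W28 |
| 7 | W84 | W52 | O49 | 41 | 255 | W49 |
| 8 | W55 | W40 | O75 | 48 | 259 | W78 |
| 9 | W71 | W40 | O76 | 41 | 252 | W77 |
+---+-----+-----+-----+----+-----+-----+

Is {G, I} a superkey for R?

Yes

All 9 rows have distinct {G, I} values, so {G, I} → (all attributes) holds and {G, I} is a superkey.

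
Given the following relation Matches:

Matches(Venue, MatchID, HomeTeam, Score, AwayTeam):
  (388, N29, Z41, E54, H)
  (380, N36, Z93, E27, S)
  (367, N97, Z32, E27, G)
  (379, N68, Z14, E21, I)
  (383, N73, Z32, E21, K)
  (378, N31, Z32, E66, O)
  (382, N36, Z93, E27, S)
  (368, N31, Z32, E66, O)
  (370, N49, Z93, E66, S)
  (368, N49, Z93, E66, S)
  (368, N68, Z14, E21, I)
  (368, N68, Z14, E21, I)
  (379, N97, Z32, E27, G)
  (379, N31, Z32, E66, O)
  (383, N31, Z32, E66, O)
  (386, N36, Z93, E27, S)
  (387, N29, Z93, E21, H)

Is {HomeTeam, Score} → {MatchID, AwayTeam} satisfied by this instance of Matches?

Yes

(HomeTeam=Z41, Score=E54): 1 row → {MatchID,AwayTeam} = (N29, H) ✓
(HomeTeam=Z93, Score=E27): 3 rows → {MatchID,AwayTeam} = (N36, S), (N36, S), (N36, S) ✓
(HomeTeam=Z32, Score=E27): 2 rows → {MatchID,AwayTeam} = (N97, G), (N97, G) ✓
(HomeTeam=Z14, Score=E21): 3 rows → {MatchID,AwayTeam} = (N68, I), (N68, I), (N68, I) ✓
(HomeTeam=Z32, Score=E21): 1 row → {MatchID,AwayTeam} = (N73, K) ✓
(HomeTeam=Z32, Score=E66): 4 rows → {MatchID,AwayTeam} = (N31, O), (N31, O), (N31, O), (N31, O) ✓
(HomeTeam=Z93, Score=E66): 2 rows → {MatchID,AwayTeam} = (N49, S), (N49, S) ✓
(HomeTeam=Z93, Score=E21): 1 row → {MatchID,AwayTeam} = (N29, H) ✓
Every {HomeTeam, Score} value is associated with a single {MatchID, AwayTeam} value, so {HomeTeam, Score} → {MatchID, AwayTeam} holds.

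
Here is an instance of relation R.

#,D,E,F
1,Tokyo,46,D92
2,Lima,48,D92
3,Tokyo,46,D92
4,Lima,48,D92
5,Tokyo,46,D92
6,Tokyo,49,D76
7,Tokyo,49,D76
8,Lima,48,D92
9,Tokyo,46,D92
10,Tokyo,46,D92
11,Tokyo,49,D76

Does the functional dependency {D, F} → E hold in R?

(D=Tokyo, F=D92): rows 1, 3, 5, 9, 10 → E = 46, 46, 46, 46, 46 ✓
(D=Lima, F=D92): rows 2, 4, 8 → E = 48, 48, 48 ✓
(D=Tokyo, F=D76): rows 6, 7, 11 → E = 49, 49, 49 ✓
Every {D, F} value is associated with a single E value, so {D, F} → E holds.

Yes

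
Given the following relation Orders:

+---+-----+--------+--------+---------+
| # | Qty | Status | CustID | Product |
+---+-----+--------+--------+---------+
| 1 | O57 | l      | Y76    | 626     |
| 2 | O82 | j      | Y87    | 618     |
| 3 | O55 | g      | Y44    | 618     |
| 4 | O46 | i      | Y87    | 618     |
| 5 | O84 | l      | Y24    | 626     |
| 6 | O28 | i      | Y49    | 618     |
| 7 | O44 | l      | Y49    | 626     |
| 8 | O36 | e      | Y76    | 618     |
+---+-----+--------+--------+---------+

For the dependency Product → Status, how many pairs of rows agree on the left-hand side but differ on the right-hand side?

Product=626: all 3 rows agree on Status — 0 pairs.
Product=618: violating pairs (2,3), (2,4), (2,6), (2,8), (3,4), (3,6), (3,8), (4,8), (6,8) — 9 pairs.

9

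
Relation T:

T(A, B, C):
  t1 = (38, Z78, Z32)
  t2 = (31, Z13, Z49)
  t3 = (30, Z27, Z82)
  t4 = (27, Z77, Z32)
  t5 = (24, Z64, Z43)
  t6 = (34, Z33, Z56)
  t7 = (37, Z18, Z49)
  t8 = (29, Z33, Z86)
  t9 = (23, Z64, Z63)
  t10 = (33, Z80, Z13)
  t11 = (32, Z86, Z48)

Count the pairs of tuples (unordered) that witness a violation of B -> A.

B=Z64: violating pairs (5,9) — 1 pair.
B=Z33: violating pairs (6,8) — 1 pair.

2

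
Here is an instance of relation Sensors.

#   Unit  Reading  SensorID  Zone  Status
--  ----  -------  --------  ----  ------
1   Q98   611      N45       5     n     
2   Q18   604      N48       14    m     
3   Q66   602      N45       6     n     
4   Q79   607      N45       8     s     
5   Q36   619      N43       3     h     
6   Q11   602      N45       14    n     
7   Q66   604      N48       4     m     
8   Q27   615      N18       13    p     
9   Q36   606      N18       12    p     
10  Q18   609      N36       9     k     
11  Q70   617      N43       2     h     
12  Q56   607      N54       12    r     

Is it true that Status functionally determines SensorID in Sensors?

Yes

Status=n: rows 1, 3, 6 → SensorID = N45, N45, N45 ✓
Status=m: rows 2, 7 → SensorID = N48, N48 ✓
Status=s: row 4 → SensorID = N45 ✓
Status=h: rows 5, 11 → SensorID = N43, N43 ✓
Status=p: rows 8, 9 → SensorID = N18, N18 ✓
Status=k: row 10 → SensorID = N36 ✓
Status=r: row 12 → SensorID = N54 ✓
Every Status value is associated with a single SensorID value, so Status -> SensorID holds.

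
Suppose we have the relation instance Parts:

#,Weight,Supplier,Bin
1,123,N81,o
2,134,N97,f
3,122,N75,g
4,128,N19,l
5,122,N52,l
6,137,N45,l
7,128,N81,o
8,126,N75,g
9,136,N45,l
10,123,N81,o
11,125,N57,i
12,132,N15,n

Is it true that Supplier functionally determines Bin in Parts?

Yes

Supplier=N81: rows 1, 7, 10 → Bin = o, o, o ✓
Supplier=N97: row 2 → Bin = f ✓
Supplier=N75: rows 3, 8 → Bin = g, g ✓
Supplier=N19: row 4 → Bin = l ✓
Supplier=N52: row 5 → Bin = l ✓
Supplier=N45: rows 6, 9 → Bin = l, l ✓
Supplier=N57: row 11 → Bin = i ✓
Supplier=N15: row 12 → Bin = n ✓
Every Supplier value is associated with a single Bin value, so Supplier -> Bin holds.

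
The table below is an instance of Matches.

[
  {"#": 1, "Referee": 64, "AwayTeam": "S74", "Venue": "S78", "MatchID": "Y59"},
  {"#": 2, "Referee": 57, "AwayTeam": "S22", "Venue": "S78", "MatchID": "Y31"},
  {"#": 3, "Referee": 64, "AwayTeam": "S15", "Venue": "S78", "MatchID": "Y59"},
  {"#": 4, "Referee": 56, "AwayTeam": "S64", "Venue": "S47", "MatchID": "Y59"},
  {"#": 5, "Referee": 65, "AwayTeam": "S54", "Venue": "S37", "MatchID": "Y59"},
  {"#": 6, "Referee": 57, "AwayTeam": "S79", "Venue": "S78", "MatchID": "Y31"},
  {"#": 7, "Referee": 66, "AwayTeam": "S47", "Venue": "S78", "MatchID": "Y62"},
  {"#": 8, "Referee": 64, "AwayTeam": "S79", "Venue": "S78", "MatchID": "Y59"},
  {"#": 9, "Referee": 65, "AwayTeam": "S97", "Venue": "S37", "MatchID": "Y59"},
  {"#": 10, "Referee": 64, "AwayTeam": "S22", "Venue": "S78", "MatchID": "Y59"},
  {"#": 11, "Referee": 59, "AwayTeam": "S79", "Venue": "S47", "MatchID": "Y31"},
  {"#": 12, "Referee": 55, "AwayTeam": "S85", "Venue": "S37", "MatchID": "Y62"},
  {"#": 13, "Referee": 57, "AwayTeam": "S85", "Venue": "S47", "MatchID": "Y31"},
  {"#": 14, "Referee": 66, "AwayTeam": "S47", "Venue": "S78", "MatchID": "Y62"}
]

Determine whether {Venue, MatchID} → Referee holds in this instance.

No

(Venue=S78, MatchID=Y59): rows 1, 3, 8, 10 → Referee = 64, 64, 64, 64 ✓
(Venue=S78, MatchID=Y31): rows 2, 6 → Referee = 57, 57 ✓
(Venue=S47, MatchID=Y59): row 4 → Referee = 56 ✓
(Venue=S37, MatchID=Y59): rows 5, 9 → Referee = 65, 65 ✓
(Venue=S78, MatchID=Y62): rows 7, 14 → Referee = 66, 66 ✓
(Venue=S47, MatchID=Y31): rows 11, 13 → Referee takes values {59, 57} — violation
(Venue=S37, MatchID=Y62): row 12 → Referee = 55 ✓
Two rows agree on {Venue, MatchID} but differ on Referee, so {Venue, MatchID} → Referee does not hold.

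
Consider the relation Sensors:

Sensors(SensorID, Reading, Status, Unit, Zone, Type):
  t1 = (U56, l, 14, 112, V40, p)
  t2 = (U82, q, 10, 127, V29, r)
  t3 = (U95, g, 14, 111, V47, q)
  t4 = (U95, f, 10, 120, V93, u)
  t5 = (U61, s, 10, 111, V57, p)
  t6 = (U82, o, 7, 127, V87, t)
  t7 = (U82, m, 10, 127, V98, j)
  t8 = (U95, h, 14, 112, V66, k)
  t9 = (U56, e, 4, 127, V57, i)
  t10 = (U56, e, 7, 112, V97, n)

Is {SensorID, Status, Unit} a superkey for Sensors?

No

Rows 2 and 7 have the same {SensorID, Status, Unit} value (SensorID=U82, Status=10, Unit=127) but are distinct tuples, so {SensorID, Status, Unit} does not determine every attribute — not a superkey.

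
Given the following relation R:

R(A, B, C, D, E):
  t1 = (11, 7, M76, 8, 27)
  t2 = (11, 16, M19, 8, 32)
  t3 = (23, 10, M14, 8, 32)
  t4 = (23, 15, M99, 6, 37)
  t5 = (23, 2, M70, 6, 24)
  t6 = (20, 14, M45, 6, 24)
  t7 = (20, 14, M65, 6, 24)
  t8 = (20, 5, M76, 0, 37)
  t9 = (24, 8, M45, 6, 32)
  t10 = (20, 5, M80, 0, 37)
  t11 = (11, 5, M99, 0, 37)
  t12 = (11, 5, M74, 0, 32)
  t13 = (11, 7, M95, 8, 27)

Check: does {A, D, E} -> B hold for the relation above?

Yes

(A=11, D=8, E=27): rows 1, 13 → B = 7, 7 ✓
(A=11, D=8, E=32): row 2 → B = 16 ✓
(A=23, D=8, E=32): row 3 → B = 10 ✓
(A=23, D=6, E=37): row 4 → B = 15 ✓
(A=23, D=6, E=24): row 5 → B = 2 ✓
(A=20, D=6, E=24): rows 6, 7 → B = 14, 14 ✓
(A=20, D=0, E=37): rows 8, 10 → B = 5, 5 ✓
(A=24, D=6, E=32): row 9 → B = 8 ✓
(A=11, D=0, E=37): row 11 → B = 5 ✓
(A=11, D=0, E=32): row 12 → B = 5 ✓
Every {A, D, E} value is associated with a single B value, so {A, D, E} -> B holds.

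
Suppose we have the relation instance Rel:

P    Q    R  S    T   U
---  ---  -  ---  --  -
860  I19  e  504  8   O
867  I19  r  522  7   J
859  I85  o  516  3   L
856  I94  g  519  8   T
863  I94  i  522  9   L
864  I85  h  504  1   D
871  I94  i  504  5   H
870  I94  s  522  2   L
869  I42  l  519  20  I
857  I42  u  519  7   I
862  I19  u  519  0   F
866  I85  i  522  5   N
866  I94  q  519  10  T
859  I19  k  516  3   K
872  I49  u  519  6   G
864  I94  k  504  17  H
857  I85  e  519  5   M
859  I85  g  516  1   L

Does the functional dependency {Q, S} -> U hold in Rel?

Yes

(Q=I19, S=504): 1 row → U = O ✓
(Q=I19, S=522): 1 row → U = J ✓
(Q=I85, S=516): 2 rows → U = L, L ✓
(Q=I94, S=519): 2 rows → U = T, T ✓
(Q=I94, S=522): 2 rows → U = L, L ✓
(Q=I85, S=504): 1 row → U = D ✓
(Q=I94, S=504): 2 rows → U = H, H ✓
(Q=I42, S=519): 2 rows → U = I, I ✓
(Q=I19, S=519): 1 row → U = F ✓
(Q=I85, S=522): 1 row → U = N ✓
(Q=I19, S=516): 1 row → U = K ✓
(Q=I49, S=519): 1 row → U = G ✓
(Q=I85, S=519): 1 row → U = M ✓
Every {Q, S} value is associated with a single U value, so {Q, S} -> U holds.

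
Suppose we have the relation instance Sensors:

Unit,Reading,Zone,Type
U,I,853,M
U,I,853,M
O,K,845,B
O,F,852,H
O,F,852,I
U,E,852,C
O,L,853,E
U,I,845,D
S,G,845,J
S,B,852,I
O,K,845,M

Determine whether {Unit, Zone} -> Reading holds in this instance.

Yes

(Unit=U, Zone=853): 2 rows → Reading = I, I ✓
(Unit=O, Zone=845): 2 rows → Reading = K, K ✓
(Unit=O, Zone=852): 2 rows → Reading = F, F ✓
(Unit=U, Zone=852): 1 row → Reading = E ✓
(Unit=O, Zone=853): 1 row → Reading = L ✓
(Unit=U, Zone=845): 1 row → Reading = I ✓
(Unit=S, Zone=845): 1 row → Reading = G ✓
(Unit=S, Zone=852): 1 row → Reading = B ✓
Every {Unit, Zone} value is associated with a single Reading value, so {Unit, Zone} -> Reading holds.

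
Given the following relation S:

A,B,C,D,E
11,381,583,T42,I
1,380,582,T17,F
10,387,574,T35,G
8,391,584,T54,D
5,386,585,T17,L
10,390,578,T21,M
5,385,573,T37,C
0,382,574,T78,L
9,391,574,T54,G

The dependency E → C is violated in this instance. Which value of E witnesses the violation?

L

E=I: 1 row → C = 583 ✓
E=F: 1 row → C = 582 ✓
E=G: 2 rows → C = 574, 574 ✓
E=D: 1 row → C = 584 ✓
E=L: 2 rows → C takes values {585, 574} — violation
E=M: 1 row → C = 578 ✓
E=C: 1 row → C = 573 ✓
The only E value with inconsistent C is E=L.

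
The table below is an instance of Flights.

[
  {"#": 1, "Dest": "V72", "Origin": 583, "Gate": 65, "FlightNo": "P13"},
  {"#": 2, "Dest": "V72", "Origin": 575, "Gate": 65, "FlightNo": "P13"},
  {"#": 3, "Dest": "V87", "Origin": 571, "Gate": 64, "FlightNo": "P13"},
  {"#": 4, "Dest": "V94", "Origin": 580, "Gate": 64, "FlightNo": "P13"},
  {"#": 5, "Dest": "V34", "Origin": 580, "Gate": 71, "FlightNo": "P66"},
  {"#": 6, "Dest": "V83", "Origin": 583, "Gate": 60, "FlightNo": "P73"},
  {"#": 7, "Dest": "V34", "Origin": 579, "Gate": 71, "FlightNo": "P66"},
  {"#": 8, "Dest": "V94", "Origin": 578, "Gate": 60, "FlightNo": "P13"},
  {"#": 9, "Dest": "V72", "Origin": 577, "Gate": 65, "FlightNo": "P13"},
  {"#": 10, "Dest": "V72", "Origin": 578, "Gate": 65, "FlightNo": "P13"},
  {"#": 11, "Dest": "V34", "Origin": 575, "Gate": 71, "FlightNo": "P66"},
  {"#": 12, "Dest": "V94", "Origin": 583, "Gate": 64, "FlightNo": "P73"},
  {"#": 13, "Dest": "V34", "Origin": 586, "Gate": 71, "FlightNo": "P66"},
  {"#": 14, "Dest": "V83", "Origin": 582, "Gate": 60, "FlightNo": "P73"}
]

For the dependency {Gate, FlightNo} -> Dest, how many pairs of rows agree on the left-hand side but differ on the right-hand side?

1

(Gate=65, FlightNo=P13): all 4 rows agree on Dest — 0 pairs.
(Gate=64, FlightNo=P13): violating pairs (3,4) — 1 pair.
(Gate=71, FlightNo=P66): all 4 rows agree on Dest — 0 pairs.
(Gate=60, FlightNo=P73): all 2 rows agree on Dest — 0 pairs.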